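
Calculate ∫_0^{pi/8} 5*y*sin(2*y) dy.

Integrate by parts once (u = y, dv = 5*sin(2*y) dy).
An antiderivative is F(y) = -5*y*cos(2*y)/2 + 5*sin(2*y)/4.
Then F(pi/8) - F(0) = (5*sqrt(2)*(4 - pi)/32) - (0) = 5*sqrt(2)*(4 - pi)/32.

5*sqrt(2)*(4 - pi)/32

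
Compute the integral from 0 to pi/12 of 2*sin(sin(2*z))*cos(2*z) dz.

1 - cos(1/2)

Let u = sin(2*z), so du = 2*cos(2*z) dz. When z = 0, u = 0; when z = pi/12, u = 1/2.
The integral becomes ∫ sin(u) du from 0 to 1/2, with antiderivative -cos(u).
Back in z: F(z) = -cos(sin(2*z)).
Then F(pi/12) - F(0) = (-cos(1/2)) - (-1) = 1 - cos(1/2).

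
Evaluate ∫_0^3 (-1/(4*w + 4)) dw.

-log(2)/2

An antiderivative is F(w) = -log(4*w + 4)/4.
Then F(3) - F(0) = (-log(2)) - (-log(2)/2) = -log(2)/2.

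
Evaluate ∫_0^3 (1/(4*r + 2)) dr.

An antiderivative is F(r) = log(4*r + 2)/4.
Then F(3) - F(0) = (log(14)/4) - (log(2)/4) = log(7)/4.

log(7)/4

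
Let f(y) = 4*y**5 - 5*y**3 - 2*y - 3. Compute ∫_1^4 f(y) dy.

9549/4

By the power rule, an antiderivative is F(y) = 2*y**6/3 - 5*y**4/4 - y**2 - 3*y.
Then F(4) - F(1) = (7148/3) - (-55/12) = 9549/4.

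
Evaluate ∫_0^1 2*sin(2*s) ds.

1 - cos(2)

Let u = 2*s, so du = 2 ds. When s = 0, u = 0; when s = 1, u = 2.
The integral becomes ∫ sin(u) du from 0 to 2, with antiderivative -cos(u).
Back in s: F(s) = -cos(2*s).
Then F(1) - F(0) = (-cos(2)) - (-1) = 1 - cos(2).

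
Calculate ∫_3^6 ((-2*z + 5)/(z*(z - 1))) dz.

Factor the denominator: z**2 - z = z(z - 1).
Partial fractions: (-2*z + 5)/(z*(z - 1)) = -5/z + 3/(z - 1).
An antiderivative is F(z) = -5*log(z) + 3*log(z - 1).
Then F(6) - F(3) = (-5*log(3) - 5*log(2) + 3*log(5)) - (-5*log(3) + 3*log(2)) = -8*log(2) + 3*log(5).

-8*log(2) + 3*log(5)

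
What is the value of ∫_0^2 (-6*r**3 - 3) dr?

By the power rule, an antiderivative is F(r) = -3*r**4/2 - 3*r.
Then F(2) - F(0) = (-30) - (0) = -30.

-30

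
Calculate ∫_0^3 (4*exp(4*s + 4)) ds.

Let u = 4*s + 4, so du = 4 ds. When s = 0, u = 4; when s = 3, u = 16.
The integral becomes ∫ exp(u) du from 4 to 16, with antiderivative exp(u).
Back in s: F(s) = exp(4*s + 4).
Then F(3) - F(0) = (exp(16)) - (exp(4)) = -exp(4) + exp(16).

-exp(4) + exp(16)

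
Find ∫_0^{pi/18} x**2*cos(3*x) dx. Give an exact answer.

-1/27 + pi**2/1944 + sqrt(3)*pi/162

Integrate by parts twice (u = x^2, dv = cos(3*x) dx).
An antiderivative is F(x) = x**2*sin(3*x)/3 + 2*x*cos(3*x)/9 - 2*sin(3*x)/27.
Then F(pi/18) - F(0) = (-1/27 + pi**2/1944 + sqrt(3)*pi/162) - (0) = -1/27 + pi**2/1944 + sqrt(3)*pi/162.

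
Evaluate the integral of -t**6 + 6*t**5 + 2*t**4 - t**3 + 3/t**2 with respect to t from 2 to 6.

By the power rule, an antiderivative is F(t) = -t**7/7 + t**6 + 2*t**5/5 - t**4/4 - 3/t.
Then F(6) - F(2) = (661573/70) - (3711/70) = 328931/35.

328931/35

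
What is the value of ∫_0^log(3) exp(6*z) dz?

Let u = exp(z), so du = exp(z) dz. When z = 0, u = 1; when z = log(3), u = 3.
The integral becomes ∫ u**5 du from 1 to 3, with antiderivative u**6/6.
Back in z: F(z) = exp(6*z)/6.
Then F(log(3)) - F(0) = (243/2) - (1/6) = 364/3.

364/3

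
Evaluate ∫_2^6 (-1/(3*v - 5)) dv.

-log(13)/3

An antiderivative is F(v) = -log(3*v - 5)/3.
Then F(6) - F(2) = (-log(13)/3) - (0) = -log(13)/3.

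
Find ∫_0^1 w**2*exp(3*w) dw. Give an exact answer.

-2/27 + 5*exp(3)/27

Integrate by parts twice (u = w^2, dv = exp(3*w) dw).
An antiderivative is F(w) = (9*w**2 - 6*w + 2)*exp(3*w)/27.
Then F(1) - F(0) = (5*exp(3)/27) - (2/27) = -2/27 + 5*exp(3)/27.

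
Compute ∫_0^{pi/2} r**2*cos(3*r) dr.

2/27 - pi**2/12

Integrate by parts twice (u = r^2, dv = cos(3*r) dr).
An antiderivative is F(r) = r**2*sin(3*r)/3 + 2*r*cos(3*r)/9 - 2*sin(3*r)/27.
Then F(pi/2) - F(0) = (2/27 - pi**2/12) - (0) = 2/27 - pi**2/12.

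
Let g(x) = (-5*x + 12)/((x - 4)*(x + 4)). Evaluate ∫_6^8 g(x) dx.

Factor the denominator: x**2 - 16 = (x + 4)(x - 4).
Partial fractions: (-5*x + 12)/((x - 4)*(x + 4)) = -4/(x + 4) - 1/(x - 4).
An antiderivative is F(x) = -log(x - 4) - 4*log(x + 4).
Then F(8) - F(6) = (-10*log(2) - 4*log(3)) - (-4*log(5) - 5*log(2)) = -4*log(3) - 5*log(2) + 4*log(5).

-4*log(3) - 5*log(2) + 4*log(5)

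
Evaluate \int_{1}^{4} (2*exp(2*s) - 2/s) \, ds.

-exp(2) - log(16) + exp(8)

An antiderivative is F(s) = exp(2*s) - 2*log(s).
Then F(4) - F(1) = (-log(16) + exp(8)) - (exp(2)) = -exp(2) - log(16) + exp(8).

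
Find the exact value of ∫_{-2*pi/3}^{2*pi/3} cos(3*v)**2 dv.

2*pi/3

Use the identity cos^2(3*v) = (1 + cos(6*v))/2.
An antiderivative is F(v) = v/2 + sin(6*v)/12.
Then F(2*pi/3) - F(-2*pi/3) = (pi/3) - (-pi/3) = 2*pi/3.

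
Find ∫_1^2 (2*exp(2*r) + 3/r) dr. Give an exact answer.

An antiderivative is F(r) = exp(2*r) + 3*log(r).
Then F(2) - F(1) = (log(8) + exp(4)) - (exp(2)) = -exp(2) + log(8) + exp(4).

-exp(2) + log(8) + exp(4)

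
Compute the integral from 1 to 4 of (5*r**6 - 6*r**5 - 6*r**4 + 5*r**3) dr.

By the power rule, an antiderivative is F(r) = 5*r**7/7 - r**6 - 6*r**5/5 + 5*r**4/4.
Then F(4) - F(1) = (234432/35) - (-33/140) = 937761/140.

937761/140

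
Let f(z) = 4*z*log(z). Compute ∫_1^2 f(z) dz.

-3 + 8*log(2)

Integrate by parts once (u = ln z, dv = 4*z dz).
An antiderivative is F(z) = z**2*(2*log(z) - 1).
Then F(2) - F(1) = (-4 + 8*log(2)) - (-1) = -3 + 8*log(2).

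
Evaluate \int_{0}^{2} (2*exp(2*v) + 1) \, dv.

1 + exp(4)

An antiderivative is F(v) = exp(2*v) + v.
Then F(2) - F(0) = (2 + exp(4)) - (1) = 1 + exp(4).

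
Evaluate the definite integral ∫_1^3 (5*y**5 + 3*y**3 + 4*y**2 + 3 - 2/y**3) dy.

By the power rule, an antiderivative is F(y) = 5*y**6/6 + 3*y**4/4 + 4*y**3/3 + 3*y + y**(-2).
Then F(3) - F(1) = (25681/36) - (83/12) = 6358/9.

6358/9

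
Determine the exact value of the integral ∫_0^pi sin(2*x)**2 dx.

Use the identity sin^2(2*x) = (1 - cos(4*x))/2.
An antiderivative is F(x) = x/2 - sin(4*x)/8.
Then F(pi) - F(0) = (pi/2) - (0) = pi/2.

pi/2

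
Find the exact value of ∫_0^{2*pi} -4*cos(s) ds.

An antiderivative is F(s) = -4*sin(s).
Then F(2*pi) - F(0) = (0) - (0) = 0.

0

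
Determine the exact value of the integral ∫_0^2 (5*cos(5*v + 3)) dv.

Let u = 5*v + 3, so du = 5 dv. When v = 0, u = 3; when v = 2, u = 13.
The integral becomes ∫ cos(u) du from 3 to 13, with antiderivative sin(u).
Back in v: F(v) = sin(5*v + 3).
Then F(2) - F(0) = (sin(13)) - (sin(3)) = -sin(3) + sin(13).

-sin(3) + sin(13)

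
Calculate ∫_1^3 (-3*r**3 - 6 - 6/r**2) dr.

By the power rule, an antiderivative is F(r) = -3*r**4/4 - 6*r + 6/r.
Then F(3) - F(1) = (-307/4) - (-3/4) = -76.

-76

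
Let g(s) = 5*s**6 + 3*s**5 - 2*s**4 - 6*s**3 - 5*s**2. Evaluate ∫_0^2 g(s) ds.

7696/105

By the power rule, an antiderivative is F(s) = 5*s**7/7 + s**6/2 - 2*s**5/5 - 3*s**4/2 - 5*s**3/3.
Then F(2) - F(0) = (7696/105) - (0) = 7696/105.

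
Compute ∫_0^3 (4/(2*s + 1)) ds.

log(49)

An antiderivative is F(s) = 2*log(2*s + 1).
Then F(3) - F(0) = (log(49)) - (0) = log(49).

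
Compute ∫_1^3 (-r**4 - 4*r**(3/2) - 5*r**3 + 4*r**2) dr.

-1682/15 - 72*sqrt(3)/5

By the power rule, an antiderivative is F(r) = -8*r**(5/2)/5 - r**5/5 - 5*r**4/4 + 4*r**3/3.
Then F(3) - F(1) = (-2277/20 - 72*sqrt(3)/5) - (-103/60) = -1682/15 - 72*sqrt(3)/5.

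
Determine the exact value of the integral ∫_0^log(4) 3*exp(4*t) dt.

Let u = exp(t), so du = exp(t) dt. When t = 0, u = 1; when t = log(4), u = 4.
The integral becomes 3·∫ u**3 du from 1 to 4, with antiderivative 3*u**4/4.
Back in t: F(t) = 3*exp(4*t)/4.
Then F(log(4)) - F(0) = (192) - (3/4) = 765/4.

765/4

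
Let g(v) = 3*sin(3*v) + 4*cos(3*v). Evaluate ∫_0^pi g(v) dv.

2

An antiderivative is F(v) = 4*sin(3*v)/3 - cos(3*v).
Then F(pi) - F(0) = (1) - (-1) = 2.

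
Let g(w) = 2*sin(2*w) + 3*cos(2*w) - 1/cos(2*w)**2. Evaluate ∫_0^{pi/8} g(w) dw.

sqrt(2)/4 + 1/2

An antiderivative is F(w) = 3*sin(2*w)/2 - cos(2*w) - tan(2*w)/2.
Then F(pi/8) - F(0) = (-1/2 + sqrt(2)/4) - (-1) = sqrt(2)/4 + 1/2.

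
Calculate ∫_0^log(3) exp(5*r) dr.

242/5

Let u = exp(r), so du = exp(r) dr. When r = 0, u = 1; when r = log(3), u = 3.
The integral becomes ∫ u**4 du from 1 to 3, with antiderivative u**5/5.
Back in r: F(r) = exp(5*r)/5.
Then F(log(3)) - F(0) = (243/5) - (1/5) = 242/5.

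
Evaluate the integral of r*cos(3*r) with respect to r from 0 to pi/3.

Integrate by parts once (u = r, dv = cos(3*r) dr).
An antiderivative is F(r) = r*sin(3*r)/3 + cos(3*r)/9.
Then F(pi/3) - F(0) = (-1/9) - (1/9) = -2/9.

-2/9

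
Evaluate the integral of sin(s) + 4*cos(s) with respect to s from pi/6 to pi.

-1 + sqrt(3)/2

An antiderivative is F(s) = 4*sin(s) - cos(s).
Then F(pi) - F(pi/6) = (1) - (2 - sqrt(3)/2) = -1 + sqrt(3)/2.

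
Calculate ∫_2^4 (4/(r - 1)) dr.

log(81)

An antiderivative is F(r) = 4*log(r - 1).
Then F(4) - F(2) = (log(81)) - (0) = log(81).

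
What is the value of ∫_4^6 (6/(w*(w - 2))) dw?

log(64/27)

Factor the denominator: w**2 - 2*w = w(w - 2).
Partial fractions: 6/(w*(w - 2)) = -3/w + 3/(w - 2).
An antiderivative is F(w) = -3*log(w) + 3*log(w - 2).
Then F(6) - F(4) = (log(8/27)) - (-log(8)) = log(64/27).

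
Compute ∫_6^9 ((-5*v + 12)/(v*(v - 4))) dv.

Factor the denominator: v**2 - 4*v = v(v - 4).
Partial fractions: (-5*v + 12)/(v*(v - 4)) = -3/v - 2/(v - 4).
An antiderivative is F(v) = -3*log(v) - 2*log(v - 4).
Then F(9) - F(6) = (-6*log(3) - 2*log(5)) - (-5*log(2) - 3*log(3)) = -3*log(3) - 2*log(5) + 5*log(2).

-3*log(3) - 2*log(5) + 5*log(2)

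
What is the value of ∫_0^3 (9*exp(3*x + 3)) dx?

-3*(1 - exp(9))*exp(3)

Let u = 3*x + 3, so du = 3 dx. When x = 0, u = 3; when x = 3, u = 12.
The integral becomes 3·∫ exp(u) du from 3 to 12, with antiderivative 3*exp(u).
Back in x: F(x) = 3*exp(3*x + 3).
Then F(3) - F(0) = (3*exp(12)) - (3*exp(3)) = -3*(1 - exp(9))*exp(3).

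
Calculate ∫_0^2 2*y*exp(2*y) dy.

Integrate by parts once (u = y, dv = 2*exp(2*y) dy).
An antiderivative is F(y) = (2*y - 1)*exp(2*y)/2.
Then F(2) - F(0) = (3*exp(4)/2) - (-1/2) = 1/2 + 3*exp(4)/2.

1/2 + 3*exp(4)/2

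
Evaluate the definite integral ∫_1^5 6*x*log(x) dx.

-36 + 75*log(5)

Integrate by parts once (u = ln x, dv = 6*x dx).
An antiderivative is F(x) = 3*x**2*(2*log(x) - 1)/2.
Then F(5) - F(1) = (-75/2 + 75*log(5)) - (-3/2) = -36 + 75*log(5).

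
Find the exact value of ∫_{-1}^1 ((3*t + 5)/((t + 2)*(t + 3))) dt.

Factor the denominator: t**2 + 5*t + 6 = (t + 3)(t + 2).
Partial fractions: (3*t + 5)/((t + 2)*(t + 3)) = 4/(t + 3) - 1/(t + 2).
An antiderivative is F(t) = -log(t + 2) + 4*log(t + 3).
Then F(1) - F(-1) = (-log(3) + 8*log(2)) - (log(16)) = log(16/3).

log(16/3)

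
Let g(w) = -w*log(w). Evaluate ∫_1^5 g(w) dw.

Integrate by parts once (u = ln w, dv = -w dw).
An antiderivative is F(w) = -w**2*(2*log(w) - 1)/4.
Then F(5) - F(1) = (25/4 - 25*log(5)/2) - (1/4) = 6 - 25*log(5)/2.

6 - 25*log(5)/2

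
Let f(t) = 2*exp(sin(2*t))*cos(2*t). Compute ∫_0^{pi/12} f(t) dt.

Let u = sin(2*t), so du = 2*cos(2*t) dt. When t = 0, u = 0; when t = pi/12, u = 1/2.
The integral becomes ∫ exp(u) du from 0 to 1/2, with antiderivative exp(u).
Back in t: F(t) = exp(sin(2*t)).
Then F(pi/12) - F(0) = (exp(1/2)) - (1) = -1 + exp(1/2).

-1 + exp(1/2)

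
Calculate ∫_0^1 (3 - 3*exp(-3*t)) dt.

exp(-3) + 2

An antiderivative is F(t) = 3*t + exp(-3*t).
Then F(1) - F(0) = (exp(-3) + 3) - (1) = exp(-3) + 2.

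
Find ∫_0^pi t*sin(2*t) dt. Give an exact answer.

Integrate by parts once (u = t, dv = sin(2*t) dt).
An antiderivative is F(t) = -t*cos(2*t)/2 + sin(2*t)/4.
Then F(pi) - F(0) = (-pi/2) - (0) = -pi/2.

-pi/2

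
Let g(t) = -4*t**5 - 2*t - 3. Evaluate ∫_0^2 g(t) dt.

-158/3

By the power rule, an antiderivative is F(t) = -2*t**6/3 - t**2 - 3*t.
Then F(2) - F(0) = (-158/3) - (0) = -158/3.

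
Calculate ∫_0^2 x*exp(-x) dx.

Integrate by parts once (u = x, dv = exp(-x) dx).
An antiderivative is F(x) = (-x - 1)*exp(-x).
Then F(2) - F(0) = (-3*exp(-2)) - (-1) = 1 - 3*exp(-2).

1 - 3*exp(-2)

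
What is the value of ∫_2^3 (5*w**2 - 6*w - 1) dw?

47/3

By the power rule, an antiderivative is F(w) = 5*w**3/3 - 3*w**2 - w.
Then F(3) - F(2) = (15) - (-2/3) = 47/3.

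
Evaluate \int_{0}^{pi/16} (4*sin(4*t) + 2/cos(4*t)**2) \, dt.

3/2 - sqrt(2)/2

An antiderivative is F(t) = -cos(4*t) + tan(4*t)/2.
Then F(pi/16) - F(0) = (1/2 - sqrt(2)/2) - (-1) = 3/2 - sqrt(2)/2.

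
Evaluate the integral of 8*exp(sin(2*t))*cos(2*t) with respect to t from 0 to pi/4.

Let u = sin(2*t), so du = 2*cos(2*t) dt. When t = 0, u = 0; when t = pi/4, u = 1.
The integral becomes 4·∫ exp(u) du from 0 to 1, with antiderivative 4*exp(u).
Back in t: F(t) = 4*exp(sin(2*t)).
Then F(pi/4) - F(0) = (4*E) - (4) = -4 + 4*E.

-4 + 4*E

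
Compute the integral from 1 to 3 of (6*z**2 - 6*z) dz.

By the power rule, an antiderivative is F(z) = 2*z**3 - 3*z**2.
Then F(3) - F(1) = (27) - (-1) = 28.

28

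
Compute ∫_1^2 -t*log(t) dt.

3/4 - log(4)

Integrate by parts once (u = ln t, dv = -t dt).
An antiderivative is F(t) = -t**2*(2*log(t) - 1)/4.
Then F(2) - F(1) = (1 - log(4)) - (1/4) = 3/4 - log(4).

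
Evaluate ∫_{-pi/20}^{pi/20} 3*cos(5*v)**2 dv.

Use the identity cos^2(5*v) = (1 + cos(10*v))/2.
An antiderivative is F(v) = 3*v/2 + 3*sin(10*v)/20.
Then F(pi/20) - F(-pi/20) = (3/20 + 3*pi/40) - (-3*pi/40 - 3/20) = 3/10 + 3*pi/20.

3/10 + 3*pi/20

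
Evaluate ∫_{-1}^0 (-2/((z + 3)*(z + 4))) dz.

Factor the denominator: z**2 + 7*z + 12 = (z + 4)(z + 3).
Partial fractions: -2/((z + 3)*(z + 4)) = 2/(z + 4) - 2/(z + 3).
An antiderivative is F(z) = -2*log(z + 3) + 2*log(z + 4).
Then F(0) - F(-1) = (log(16/9)) - (log(9/4)) = log(64/81).

log(64/81)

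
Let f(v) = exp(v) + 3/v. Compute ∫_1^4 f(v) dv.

-exp(1) + log(64) + exp(4)

An antiderivative is F(v) = exp(v) + 3*log(v).
Then F(4) - F(1) = (log(64) + exp(4)) - (exp(1)) = -exp(1) + log(64) + exp(4).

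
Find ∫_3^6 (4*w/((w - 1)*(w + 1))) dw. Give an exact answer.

Factor the denominator: w**2 - 1 = (w + 1)(w - 1).
Partial fractions: 4*w/((w - 1)*(w + 1)) = 2/(w + 1) + 2/(w - 1).
An antiderivative is F(w) = 2*log(w - 1) + 2*log(w + 1).
Then F(6) - F(3) = (2*log(5) + 2*log(7)) - (log(64)) = -6*log(2) + 2*log(5) + 2*log(7).

-6*log(2) + 2*log(5) + 2*log(7)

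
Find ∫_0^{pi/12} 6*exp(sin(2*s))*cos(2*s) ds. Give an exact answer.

Let u = sin(2*s), so du = 2*cos(2*s) ds. When s = 0, u = 0; when s = pi/12, u = 1/2.
The integral becomes 3·∫ exp(u) du from 0 to 1/2, with antiderivative 3*exp(u).
Back in s: F(s) = 3*exp(sin(2*s)).
Then F(pi/12) - F(0) = (3*exp(1/2)) - (3) = -3 + 3*exp(1/2).

-3 + 3*exp(1/2)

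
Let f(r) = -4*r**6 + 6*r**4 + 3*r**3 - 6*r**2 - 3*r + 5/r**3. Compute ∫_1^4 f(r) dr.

By the power rule, an antiderivative is F(r) = -4*r**7/7 + 6*r**5/5 + 3*r**4/4 - 2*r**3 - 3*r**2/2 - 5/(2*r**2).
Then F(4) - F(1) = (-9064879/1120) - (-647/140) = -9059703/1120.

-9059703/1120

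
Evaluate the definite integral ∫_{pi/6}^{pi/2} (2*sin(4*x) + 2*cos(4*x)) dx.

An antiderivative is F(x) = sin(4*x)/2 - cos(4*x)/2.
Then F(pi/2) - F(pi/6) = (-1/2) - (1/4 + sqrt(3)/4) = -3/4 - sqrt(3)/4.

-3/4 - sqrt(3)/4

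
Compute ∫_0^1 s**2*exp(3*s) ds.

Integrate by parts twice (u = s^2, dv = exp(3*s) ds).
An antiderivative is F(s) = (9*s**2 - 6*s + 2)*exp(3*s)/27.
Then F(1) - F(0) = (5*exp(3)/27) - (2/27) = -2/27 + 5*exp(3)/27.

-2/27 + 5*exp(3)/27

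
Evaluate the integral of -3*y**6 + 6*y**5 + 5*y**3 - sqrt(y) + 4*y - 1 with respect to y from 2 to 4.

By the power rule, an antiderivative is F(y) = -3*y**7/7 + y**6 + 5*y**4/4 - 2*y**(3/2)/3 + 2*y**2 - y.
Then F(4) - F(2) = (-54244/21) - (246/7 - 4*sqrt(2)/3) = -54982/21 + 4*sqrt(2)/3.

-54982/21 + 4*sqrt(2)/3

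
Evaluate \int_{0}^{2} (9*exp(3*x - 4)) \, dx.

Let u = 3*x - 4, so du = 3 dx. When x = 0, u = -4; when x = 2, u = 2.
The integral becomes 3·∫ exp(u) du from -4 to 2, with antiderivative 3*exp(u).
Back in x: F(x) = 3*exp(3*x - 4).
Then F(2) - F(0) = (3*exp(2)) - (3*exp(-4)) = -(3 - 3*exp(6))*exp(-4).

-(3 - 3*exp(6))*exp(-4)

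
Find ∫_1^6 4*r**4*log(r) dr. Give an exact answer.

-1244 + 31104*log(6)/5

Integrate by parts once (u = ln r, dv = 4*r**4 dr).
An antiderivative is F(r) = 4*r**5*(5*log(r) - 1)/25.
Then F(6) - F(1) = (-31104/25 + 31104*log(6)/5) - (-4/25) = -1244 + 31104*log(6)/5.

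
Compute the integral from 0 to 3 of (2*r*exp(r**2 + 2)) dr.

-exp(2) + exp(11)

Let u = r**2 + 2, so du = 2*r dr. When r = 0, u = 2; when r = 3, u = 11.
The integral becomes ∫ exp(u) du from 2 to 11, with antiderivative exp(u).
Back in r: F(r) = exp(r**2 + 2).
Then F(3) - F(0) = (exp(11)) - (exp(2)) = -exp(2) + exp(11).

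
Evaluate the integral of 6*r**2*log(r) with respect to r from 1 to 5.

Integrate by parts once (u = ln r, dv = 6*r**2 dr).
An antiderivative is F(r) = 2*r**3*(3*log(r) - 1)/3.
Then F(5) - F(1) = (-250/3 + 250*log(5)) - (-2/3) = -248/3 + 250*log(5).

-248/3 + 250*log(5)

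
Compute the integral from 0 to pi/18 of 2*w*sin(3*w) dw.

-sqrt(3)*pi/54 + 1/9

Integrate by parts once (u = w, dv = 2*sin(3*w) dw).
An antiderivative is F(w) = -2*w*cos(3*w)/3 + 2*sin(3*w)/9.
Then F(pi/18) - F(0) = (-sqrt(3)*pi/54 + 1/9) - (0) = -sqrt(3)*pi/54 + 1/9.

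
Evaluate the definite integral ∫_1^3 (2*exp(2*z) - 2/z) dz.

-exp(2) - log(9) + exp(6)

An antiderivative is F(z) = exp(2*z) - 2*log(z).
Then F(3) - F(1) = (-log(9) + exp(6)) - (exp(2)) = -exp(2) - log(9) + exp(6).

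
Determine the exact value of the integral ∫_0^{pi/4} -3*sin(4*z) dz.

-3/2

An antiderivative is F(z) = 3*cos(4*z)/4.
Then F(pi/4) - F(0) = (-3/4) - (3/4) = -3/2.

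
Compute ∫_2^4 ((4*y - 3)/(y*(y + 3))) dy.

Factor the denominator: y**2 + 3*y = (y + 3)y.
Partial fractions: (4*y - 3)/(y*(y + 3)) = 5/(y + 3) - 1/y.
An antiderivative is F(y) = -log(y) + 5*log(y + 3).
Then F(4) - F(2) = (-2*log(2) + 5*log(7)) - (-log(2) + 5*log(5)) = -5*log(5) - log(2) + 5*log(7).

-5*log(5) - log(2) + 5*log(7)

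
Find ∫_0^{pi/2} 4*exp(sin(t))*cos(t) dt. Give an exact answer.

Let u = sin(t), so du = cos(t) dt. When t = 0, u = 0; when t = pi/2, u = 1.
The integral becomes 4·∫ exp(u) du from 0 to 1, with antiderivative 4*exp(u).
Back in t: F(t) = 4*exp(sin(t)).
Then F(pi/2) - F(0) = (4*E) - (4) = -4 + 4*E.

-4 + 4*E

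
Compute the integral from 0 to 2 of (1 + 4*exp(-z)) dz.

An antiderivative is F(z) = z - 4*exp(-z).
Then F(2) - F(0) = (2 - 4*exp(-2)) - (-4) = 6 - 4*exp(-2).

6 - 4*exp(-2)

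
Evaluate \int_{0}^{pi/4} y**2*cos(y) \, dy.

sqrt(2)*(-32 + pi**2 + 8*pi)/32

Integrate by parts twice (u = y^2, dv = cos(y) dy).
An antiderivative is F(y) = y**2*sin(y) + 2*y*cos(y) - 2*sin(y).
Then F(pi/4) - F(0) = (sqrt(2)*(-32 + pi**2 + 8*pi)/32) - (0) = sqrt(2)*(-32 + pi**2 + 8*pi)/32.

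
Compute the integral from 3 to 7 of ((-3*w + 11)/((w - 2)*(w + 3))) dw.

-3*log(5) + 4*log(3)

Factor the denominator: w**2 + w - 6 = (w + 3)(w - 2).
Partial fractions: (-3*w + 11)/((w - 2)*(w + 3)) = -4/(w + 3) + 1/(w - 2).
An antiderivative is F(w) = log(w - 2) - 4*log(w + 3).
Then F(7) - F(3) = (-3*log(5) - 4*log(2)) - (-4*log(3) - 4*log(2)) = -3*log(5) + 4*log(3).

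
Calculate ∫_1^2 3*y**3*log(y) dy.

Integrate by parts once (u = ln y, dv = 3*y**3 dy).
An antiderivative is F(y) = 3*y**4*(4*log(y) - 1)/16.
Then F(2) - F(1) = (-3 + 12*log(2)) - (-3/16) = -45/16 + 12*log(2).

-45/16 + 12*log(2)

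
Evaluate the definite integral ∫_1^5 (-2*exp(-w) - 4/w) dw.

-4*log(5) - 2*exp(-1) + 2*exp(-5)

An antiderivative is F(w) = -4*log(w) + 2*exp(-w).
Then F(5) - F(1) = (-4*log(5) + 2*exp(-5)) - (2*exp(-1)) = -4*log(5) - 2*exp(-1) + 2*exp(-5).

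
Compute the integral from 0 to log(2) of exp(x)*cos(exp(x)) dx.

-sin(1) + sin(2)

Let u = exp(x), so du = exp(x) dx. When x = 0, u = 1; when x = log(2), u = 2.
The integral becomes ∫ cos(u) du from 1 to 2, with antiderivative sin(u).
Back in x: F(x) = sin(exp(x)).
Then F(log(2)) - F(0) = (sin(2)) - (sin(1)) = -sin(1) + sin(2).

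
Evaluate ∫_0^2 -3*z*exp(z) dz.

Integrate by parts once (u = z, dv = -3*exp(z) dz).
An antiderivative is F(z) = (-3*z + 3)*exp(z).
Then F(2) - F(0) = (-3*exp(2)) - (3) = -3*exp(2) - 3.

-3*exp(2) - 3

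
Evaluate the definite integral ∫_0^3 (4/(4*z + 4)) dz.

log(4)

An antiderivative is F(z) = log(4*z + 4).
Then F(3) - F(0) = (log(16)) - (log(4)) = log(4).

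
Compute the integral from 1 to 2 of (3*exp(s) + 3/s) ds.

An antiderivative is F(s) = 3*exp(s) + 3*log(s).
Then F(2) - F(1) = (3*log(2) + 3*exp(2)) - (3*exp(1)) = -3*exp(1) + 3*log(2) + 3*exp(2).

-3*exp(1) + 3*log(2) + 3*exp(2)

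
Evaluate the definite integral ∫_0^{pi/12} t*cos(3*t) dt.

Integrate by parts once (u = t, dv = cos(3*t) dt).
An antiderivative is F(t) = t*sin(3*t)/3 + cos(3*t)/9.
Then F(pi/12) - F(0) = (sqrt(2)*(pi + 4)/72) - (1/9) = -1/9 + sqrt(2)*pi/72 + sqrt(2)/18.

-1/9 + sqrt(2)*pi/72 + sqrt(2)/18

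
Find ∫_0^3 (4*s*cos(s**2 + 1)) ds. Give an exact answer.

-2*sin(1) + 2*sin(10)

Let u = s**2 + 1, so du = 2*s ds. When s = 0, u = 1; when s = 3, u = 10.
The integral becomes 2·∫ cos(u) du from 1 to 10, with antiderivative 2*sin(u).
Back in s: F(s) = 2*sin(s**2 + 1).
Then F(3) - F(0) = (2*sin(10)) - (2*sin(1)) = -2*sin(1) + 2*sin(10).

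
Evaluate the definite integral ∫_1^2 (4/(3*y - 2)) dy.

8*log(2)/3

An antiderivative is F(y) = 4*log(3*y - 2)/3.
Then F(2) - F(1) = (8*log(2)/3) - (0) = 8*log(2)/3.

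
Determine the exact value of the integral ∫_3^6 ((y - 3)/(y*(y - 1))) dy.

Factor the denominator: y**2 - y = y(y - 1).
Partial fractions: (y - 3)/(y*(y - 1)) = 3/y - 2/(y - 1).
An antiderivative is F(y) = 3*log(y) - 2*log(y - 1).
Then F(6) - F(3) = (-2*log(5) + 3*log(2) + 3*log(3)) - (log(27/4)) = log(32/25).

log(32/25)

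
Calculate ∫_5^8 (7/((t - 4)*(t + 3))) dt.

log(32/11)

Factor the denominator: t**2 - t - 12 = (t + 3)(t - 4).
Partial fractions: 7/((t - 4)*(t + 3)) = -1/(t + 3) + 1/(t - 4).
An antiderivative is F(t) = log(t - 4) - log(t + 3).
Then F(8) - F(5) = (log(4/11)) - (-log(8)) = log(32/11).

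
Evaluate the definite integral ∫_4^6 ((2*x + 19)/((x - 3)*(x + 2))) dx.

-6*log(2) + 8*log(3)

Factor the denominator: x**2 - x - 6 = (x + 2)(x - 3).
Partial fractions: (2*x + 19)/((x - 3)*(x + 2)) = -3/(x + 2) + 5/(x - 3).
An antiderivative is F(x) = 5*log(x - 3) - 3*log(x + 2).
Then F(6) - F(4) = (-9*log(2) + 5*log(3)) - (-3*log(3) - 3*log(2)) = -6*log(2) + 8*log(3).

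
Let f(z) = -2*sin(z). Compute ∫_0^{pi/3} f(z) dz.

An antiderivative is F(z) = 2*cos(z).
Then F(pi/3) - F(0) = (1) - (2) = -1.

-1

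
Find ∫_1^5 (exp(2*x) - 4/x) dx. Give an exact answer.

An antiderivative is F(x) = exp(2*x)/2 - 4*log(x).
Then F(5) - F(1) = (-4*log(5) + exp(10)/2) - (exp(2)/2) = -4*log(5) - exp(2)/2 + exp(10)/2.

-4*log(5) - exp(2)/2 + exp(10)/2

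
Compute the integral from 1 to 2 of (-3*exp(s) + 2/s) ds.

An antiderivative is F(s) = -3*exp(s) + 2*log(s).
Then F(2) - F(1) = (-3*exp(2) + log(4)) - (-3*exp(1)) = -3*exp(2) + log(4) + 3*exp(1).

-3*exp(2) + log(4) + 3*exp(1)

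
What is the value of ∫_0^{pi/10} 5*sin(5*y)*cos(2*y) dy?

Use the identity sin(5*y)cos(2*y) = [sin(7*y) + sin(3*y)]/2.
An antiderivative is F(y) = -5*cos(3*y)/6 - 5*cos(7*y)/14.
Then F(pi/10) - F(0) = (-5*sqrt(10 - 2*sqrt(5))/42) - (-25/21) = 25/21 - 5*sqrt(10 - 2*sqrt(5))/42.

25/21 - 5*sqrt(10 - 2*sqrt(5))/42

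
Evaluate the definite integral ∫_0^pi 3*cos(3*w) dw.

An antiderivative is F(w) = sin(3*w).
Then F(pi) - F(0) = (0) - (0) = 0.

0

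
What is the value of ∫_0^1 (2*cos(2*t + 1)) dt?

-sin(1) + sin(3)

Let u = 2*t + 1, so du = 2 dt. When t = 0, u = 1; when t = 1, u = 3.
The integral becomes ∫ cos(u) du from 1 to 3, with antiderivative sin(u).
Back in t: F(t) = sin(2*t + 1).
Then F(1) - F(0) = (sin(3)) - (sin(1)) = -sin(1) + sin(3).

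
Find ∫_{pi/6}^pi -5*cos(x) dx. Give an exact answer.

5/2

An antiderivative is F(x) = -5*sin(x).
Then F(pi) - F(pi/6) = (0) - (-5/2) = 5/2.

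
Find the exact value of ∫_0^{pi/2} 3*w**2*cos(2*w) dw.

-3*pi/4

Integrate by parts twice (u = w^2, dv = 3*cos(2*w) dw).
An antiderivative is F(w) = 3*w**2*sin(2*w)/2 + 3*w*cos(2*w)/2 - 3*sin(2*w)/4.
Then F(pi/2) - F(0) = (-3*pi/4) - (0) = -3*pi/4.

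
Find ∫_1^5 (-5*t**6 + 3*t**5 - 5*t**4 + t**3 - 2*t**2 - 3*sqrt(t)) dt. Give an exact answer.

-1071830/21 - 10*sqrt(5)

By the power rule, an antiderivative is F(t) = -5*t**7/7 + t**6/2 - t**5 + t**4/4 - 2*t**(3/2) - 2*t**3/3.
Then F(5) - F(1) = (-4287625/84 - 10*sqrt(5)) - (-305/84) = -1071830/21 - 10*sqrt(5).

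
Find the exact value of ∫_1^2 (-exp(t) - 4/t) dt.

An antiderivative is F(t) = -exp(t) - 4*log(t).
Then F(2) - F(1) = (-exp(2) - log(16)) - (-exp(1)) = -exp(2) - log(16) + exp(1).

-exp(2) - log(16) + exp(1)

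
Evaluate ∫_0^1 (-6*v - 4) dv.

By the power rule, an antiderivative is F(v) = -3*v**2 - 4*v.
Then F(1) - F(0) = (-7) - (0) = -7.

-7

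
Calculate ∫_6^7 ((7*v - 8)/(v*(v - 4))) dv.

-7*log(2) + 3*log(3) + 2*log(7)

Factor the denominator: v**2 - 4*v = v(v - 4).
Partial fractions: (7*v - 8)/(v*(v - 4)) = 2/v + 5/(v - 4).
An antiderivative is F(v) = 2*log(v) + 5*log(v - 4).
Then F(7) - F(6) = (2*log(7) + 5*log(3)) - (2*log(3) + 7*log(2)) = -7*log(2) + 3*log(3) + 2*log(7).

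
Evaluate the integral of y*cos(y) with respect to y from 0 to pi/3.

Integrate by parts once (u = y, dv = cos(y) dy).
An antiderivative is F(y) = y*sin(y) + cos(y).
Then F(pi/3) - F(0) = (1/2 + sqrt(3)*pi/6) - (1) = -1/2 + sqrt(3)*pi/6.

-1/2 + sqrt(3)*pi/6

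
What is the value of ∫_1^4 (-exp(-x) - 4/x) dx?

An antiderivative is F(x) = -4*log(x) + exp(-x).
Then F(4) - F(1) = (-8*log(2) + exp(-4)) - (exp(-1)) = -8*log(2) - exp(-1) + exp(-4).

-8*log(2) - exp(-1) + exp(-4)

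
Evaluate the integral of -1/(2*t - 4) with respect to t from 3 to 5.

An antiderivative is F(t) = -log(2*t - 4)/2.
Then F(5) - F(3) = (-log(6)/2) - (-log(2)/2) = -log(6)/2 + log(2)/2.

-log(6)/2 + log(2)/2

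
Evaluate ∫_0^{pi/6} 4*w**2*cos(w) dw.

Integrate by parts twice (u = w^2, dv = 4*cos(w) dw).
An antiderivative is F(w) = 4*w**2*sin(w) + 8*w*cos(w) - 8*sin(w).
Then F(pi/6) - F(0) = (-4 + pi**2/18 + 2*sqrt(3)*pi/3) - (0) = -4 + pi**2/18 + 2*sqrt(3)*pi/3.

-4 + pi**2/18 + 2*sqrt(3)*pi/3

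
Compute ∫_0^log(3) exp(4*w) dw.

20

Let u = exp(w), so du = exp(w) dw. When w = 0, u = 1; when w = log(3), u = 3.
The integral becomes ∫ u**3 du from 1 to 3, with antiderivative u**4/4.
Back in w: F(w) = exp(4*w)/4.
Then F(log(3)) - F(0) = (81/4) - (1/4) = 20.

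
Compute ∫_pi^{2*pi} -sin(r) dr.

2

An antiderivative is F(r) = cos(r).
Then F(2*pi) - F(pi) = (1) - (-1) = 2.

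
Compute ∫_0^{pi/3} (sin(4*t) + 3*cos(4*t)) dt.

An antiderivative is F(t) = 3*sin(4*t)/4 - cos(4*t)/4.
Then F(pi/3) - F(0) = (1/8 - 3*sqrt(3)/8) - (-1/4) = 3/8 - 3*sqrt(3)/8.

3/8 - 3*sqrt(3)/8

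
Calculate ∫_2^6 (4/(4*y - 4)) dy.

An antiderivative is F(y) = log(4*y - 4).
Then F(6) - F(2) = (log(20)) - (log(4)) = log(5).

log(5)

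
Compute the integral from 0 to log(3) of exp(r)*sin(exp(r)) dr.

Let u = exp(r), so du = exp(r) dr. When r = 0, u = 1; when r = log(3), u = 3.
The integral becomes ∫ sin(u) du from 1 to 3, with antiderivative -cos(u).
Back in r: F(r) = -cos(exp(r)).
Then F(log(3)) - F(0) = (-cos(3)) - (-cos(1)) = cos(1) - cos(3).

cos(1) - cos(3)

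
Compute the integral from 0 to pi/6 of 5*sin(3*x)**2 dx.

Use the identity sin^2(3*x) = (1 - cos(6*x))/2.
An antiderivative is F(x) = 5*x/2 - 5*sin(6*x)/12.
Then F(pi/6) - F(0) = (5*pi/12) - (0) = 5*pi/12.

5*pi/12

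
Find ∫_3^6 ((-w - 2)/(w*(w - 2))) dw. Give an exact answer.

-log(8)

Factor the denominator: w**2 - 2*w = w(w - 2).
Partial fractions: (-w - 2)/(w*(w - 2)) = 1/w - 2/(w - 2).
An antiderivative is F(w) = log(w) - 2*log(w - 2).
Then F(6) - F(3) = (log(3/8)) - (log(3)) = -log(8).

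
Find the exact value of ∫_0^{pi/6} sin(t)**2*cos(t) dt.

Let u = sin(t), so du = cos(t) dt. When t = 0, u = 0; when t = pi/6, u = 1/2.
The integral becomes ∫ u**2 du from 0 to 1/2, with antiderivative u**3/3.
Back in t: F(t) = sin(t)**3/3.
Then F(pi/6) - F(0) = (1/24) - (0) = 1/24.

1/24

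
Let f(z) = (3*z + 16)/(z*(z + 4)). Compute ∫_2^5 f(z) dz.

-3*log(2) - log(3) + 4*log(5)

Factor the denominator: z**2 + 4*z = (z + 4)z.
Partial fractions: (3*z + 16)/(z*(z + 4)) = -1/(z + 4) + 4/z.
An antiderivative is F(z) = 4*log(z) - log(z + 4).
Then F(5) - F(2) = (-2*log(3) + 4*log(5)) - (log(8/3)) = -3*log(2) - log(3) + 4*log(5).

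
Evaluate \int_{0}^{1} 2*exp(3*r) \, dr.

-2/3 + 2*exp(3)/3

An antiderivative is F(r) = 2*exp(3*r)/3.
Then F(1) - F(0) = (2*exp(3)/3) - (2/3) = -2/3 + 2*exp(3)/3.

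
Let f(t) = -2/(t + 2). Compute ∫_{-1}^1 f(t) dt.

-log(9)

An antiderivative is F(t) = -2*log(t + 2).
Then F(1) - F(-1) = (-log(9)) - (0) = -log(9).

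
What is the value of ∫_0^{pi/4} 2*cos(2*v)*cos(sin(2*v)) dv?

sin(1)

Let u = sin(2*v), so du = 2*cos(2*v) dv. When v = 0, u = 0; when v = pi/4, u = 1.
The integral becomes ∫ cos(u) du from 0 to 1, with antiderivative sin(u).
Back in v: F(v) = sin(sin(2*v)).
Then F(pi/4) - F(0) = (sin(1)) - (0) = sin(1).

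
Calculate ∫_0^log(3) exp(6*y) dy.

364/3

Let u = exp(y), so du = exp(y) dy. When y = 0, u = 1; when y = log(3), u = 3.
The integral becomes ∫ u**5 du from 1 to 3, with antiderivative u**6/6.
Back in y: F(y) = exp(6*y)/6.
Then F(log(3)) - F(0) = (243/2) - (1/6) = 364/3.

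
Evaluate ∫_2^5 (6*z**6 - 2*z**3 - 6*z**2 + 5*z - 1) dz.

By the power rule, an antiderivative is F(z) = 6*z**7/7 - z**4/2 - 2*z**3 + 5*z**2/2 - z.
Then F(5) - F(2) = (465215/7) - (656/7) = 464559/7.

464559/7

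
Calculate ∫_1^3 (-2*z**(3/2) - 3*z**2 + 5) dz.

-76/5 - 36*sqrt(3)/5

By the power rule, an antiderivative is F(z) = -4*z**(5/2)/5 - z**3 + 5*z.
Then F(3) - F(1) = (-36*sqrt(3)/5 - 12) - (16/5) = -76/5 - 36*sqrt(3)/5.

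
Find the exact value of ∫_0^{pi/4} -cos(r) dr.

-sqrt(2)/2

An antiderivative is F(r) = -sin(r).
Then F(pi/4) - F(0) = (-sqrt(2)/2) - (0) = -sqrt(2)/2.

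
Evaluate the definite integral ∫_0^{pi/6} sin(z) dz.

An antiderivative is F(z) = -cos(z).
Then F(pi/6) - F(0) = (-sqrt(3)/2) - (-1) = 1 - sqrt(3)/2.

1 - sqrt(3)/2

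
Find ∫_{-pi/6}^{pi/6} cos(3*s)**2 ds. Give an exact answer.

Use the identity cos^2(3*s) = (1 + cos(6*s))/2.
An antiderivative is F(s) = s/2 + sin(6*s)/12.
Then F(pi/6) - F(-pi/6) = (pi/12) - (-pi/12) = pi/6.

pi/6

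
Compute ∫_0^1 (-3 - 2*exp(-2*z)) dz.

-4 + exp(-2)

An antiderivative is F(z) = -3*z + exp(-2*z).
Then F(1) - F(0) = (-3 + exp(-2)) - (1) = -4 + exp(-2).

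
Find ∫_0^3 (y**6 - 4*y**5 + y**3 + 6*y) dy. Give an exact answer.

-3537/28

By the power rule, an antiderivative is F(y) = y**7/7 - 2*y**6/3 + y**4/4 + 3*y**2.
Then F(3) - F(0) = (-3537/28) - (0) = -3537/28.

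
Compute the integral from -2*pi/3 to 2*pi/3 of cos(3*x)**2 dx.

2*pi/3

Use the identity cos^2(3*x) = (1 + cos(6*x))/2.
An antiderivative is F(x) = x/2 + sin(6*x)/12.
Then F(2*pi/3) - F(-2*pi/3) = (pi/3) - (-pi/3) = 2*pi/3.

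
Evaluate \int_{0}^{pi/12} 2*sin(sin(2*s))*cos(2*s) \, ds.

1 - cos(1/2)

Let u = sin(2*s), so du = 2*cos(2*s) ds. When s = 0, u = 0; when s = pi/12, u = 1/2.
The integral becomes ∫ sin(u) du from 0 to 1/2, with antiderivative -cos(u).
Back in s: F(s) = -cos(sin(2*s)).
Then F(pi/12) - F(0) = (-cos(1/2)) - (-1) = 1 - cos(1/2).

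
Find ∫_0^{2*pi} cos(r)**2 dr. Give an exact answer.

pi

Use the identity cos^2(r) = (1 + cos(2*r))/2.
An antiderivative is F(r) = r/2 + sin(2*r)/4.
Then F(2*pi) - F(0) = (pi) - (0) = pi.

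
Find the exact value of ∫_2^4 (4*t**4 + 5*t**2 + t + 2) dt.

13454/15

By the power rule, an antiderivative is F(t) = 4*t**5/5 + 5*t**3/3 + t**2/2 + 2*t.
Then F(4) - F(2) = (14128/15) - (674/15) = 13454/15.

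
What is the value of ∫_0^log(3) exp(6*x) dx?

Let u = exp(x), so du = exp(x) dx. When x = 0, u = 1; when x = log(3), u = 3.
The integral becomes ∫ u**5 du from 1 to 3, with antiderivative u**6/6.
Back in x: F(x) = exp(6*x)/6.
Then F(log(3)) - F(0) = (243/2) - (1/6) = 364/3.

364/3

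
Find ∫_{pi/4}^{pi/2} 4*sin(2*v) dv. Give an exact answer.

2

An antiderivative is F(v) = -2*cos(2*v).
Then F(pi/2) - F(pi/4) = (2) - (0) = 2.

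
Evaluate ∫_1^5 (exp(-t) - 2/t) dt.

An antiderivative is F(t) = -2*log(t) - exp(-t).
Then F(5) - F(1) = (-2*log(5) - exp(-5)) - (-exp(-1)) = -2*log(5) - exp(-5) + exp(-1).

-2*log(5) - exp(-5) + exp(-1)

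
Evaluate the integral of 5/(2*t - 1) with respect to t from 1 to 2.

An antiderivative is F(t) = 5*log(2*t - 1)/2.
Then F(2) - F(1) = (5*log(3)/2) - (0) = 5*log(3)/2.

5*log(3)/2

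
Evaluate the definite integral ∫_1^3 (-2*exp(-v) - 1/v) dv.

-log(3) - 2*exp(-1) + 2*exp(-3)

An antiderivative is F(v) = -log(v) + 2*exp(-v).
Then F(3) - F(1) = (-log(3) + 2*exp(-3)) - (2*exp(-1)) = -log(3) - 2*exp(-1) + 2*exp(-3).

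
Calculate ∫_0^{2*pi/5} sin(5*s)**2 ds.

Use the identity sin^2(5*s) = (1 - cos(10*s))/2.
An antiderivative is F(s) = s/2 - sin(10*s)/20.
Then F(2*pi/5) - F(0) = (pi/5) - (0) = pi/5.

pi/5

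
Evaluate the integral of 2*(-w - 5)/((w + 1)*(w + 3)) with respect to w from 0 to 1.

Factor the denominator: w**2 + 4*w + 3 = (w + 3)(w + 1).
Partial fractions: 2*(-w - 5)/((w + 1)*(w + 3)) = 2/(w + 3) - 4/(w + 1).
An antiderivative is F(w) = -4*log(w + 1) + 2*log(w + 3).
Then F(1) - F(0) = (0) - (log(9)) = -log(9).

-log(9)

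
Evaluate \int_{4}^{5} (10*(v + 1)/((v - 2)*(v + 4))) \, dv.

-20*log(2) + 15*log(3)

Factor the denominator: v**2 + 2*v - 8 = (v + 4)(v - 2).
Partial fractions: 10*(v + 1)/((v - 2)*(v + 4)) = 5/(v + 4) + 5/(v - 2).
An antiderivative is F(v) = 5*log(v - 2) + 5*log(v + 4).
Then F(5) - F(4) = (15*log(3)) - (20*log(2)) = -20*log(2) + 15*log(3).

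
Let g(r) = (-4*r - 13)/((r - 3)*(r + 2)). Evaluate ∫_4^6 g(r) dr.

Factor the denominator: r**2 - r - 6 = (r + 2)(r - 3).
Partial fractions: (-4*r - 13)/((r - 3)*(r + 2)) = 1/(r + 2) - 5/(r - 3).
An antiderivative is F(r) = -5*log(r - 3) + log(r + 2).
Then F(6) - F(4) = (-5*log(3) + 3*log(2)) - (log(6)) = -6*log(3) + 2*log(2).

-6*log(3) + 2*log(2)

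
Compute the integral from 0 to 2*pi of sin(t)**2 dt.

pi

Use the identity sin^2(t) = (1 - cos(2*t))/2.
An antiderivative is F(t) = t/2 - sin(2*t)/4.
Then F(2*pi) - F(0) = (pi) - (0) = pi.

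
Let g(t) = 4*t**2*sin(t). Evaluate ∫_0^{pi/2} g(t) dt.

Integrate by parts twice (u = t^2, dv = 4*sin(t) dt).
An antiderivative is F(t) = -4*t**2*cos(t) + 8*t*sin(t) + 8*cos(t).
Then F(pi/2) - F(0) = (4*pi) - (8) = -8 + 4*pi.

-8 + 4*pi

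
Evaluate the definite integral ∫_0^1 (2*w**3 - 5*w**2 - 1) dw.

By the power rule, an antiderivative is F(w) = w**4/2 - 5*w**3/3 - w.
Then F(1) - F(0) = (-13/6) - (0) = -13/6.

-13/6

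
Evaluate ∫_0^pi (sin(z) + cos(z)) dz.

An antiderivative is F(z) = sin(z) - cos(z).
Then F(pi) - F(0) = (1) - (-1) = 2.

2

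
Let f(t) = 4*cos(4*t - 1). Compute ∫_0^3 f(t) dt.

Let u = 4*t - 1, so du = 4 dt. When t = 0, u = -1; when t = 3, u = 11.
The integral becomes ∫ cos(u) du from -1 to 11, with antiderivative sin(u).
Back in t: F(t) = sin(4*t - 1).
Then F(3) - F(0) = (sin(11)) - (-sin(1)) = sin(11) + sin(1).

sin(11) + sin(1)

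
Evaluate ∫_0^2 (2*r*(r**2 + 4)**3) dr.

960

Let u = r**2 + 4, so du = 2*r dr. When r = 0, u = 4; when r = 2, u = 8.
The integral becomes ∫ u**3 du from 4 to 8, with antiderivative u**4/4.
Back in r: F(r) = (r**2 + 4)**4/4.
Then F(2) - F(0) = (1024) - (64) = 960.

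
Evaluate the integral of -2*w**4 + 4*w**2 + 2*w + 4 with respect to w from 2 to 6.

By the power rule, an antiderivative is F(w) = -2*w**5/5 + 4*w**3/3 + w**2 + 4*w.
Then F(6) - F(2) = (-13812/5) - (148/15) = -41584/15.

-41584/15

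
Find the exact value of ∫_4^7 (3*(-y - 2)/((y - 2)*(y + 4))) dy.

Factor the denominator: y**2 + 2*y - 8 = (y + 4)(y - 2).
Partial fractions: 3*(-y - 2)/((y - 2)*(y + 4)) = -1/(y + 4) - 2/(y - 2).
An antiderivative is F(y) = -2*log(y - 2) - log(y + 4).
Then F(7) - F(4) = (-2*log(5) - log(11)) - (-log(32)) = -2*log(5) - log(11) + 5*log(2).

-2*log(5) - log(11) + 5*log(2)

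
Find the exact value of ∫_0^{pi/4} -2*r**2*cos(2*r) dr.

1/2 - pi**2/16

Integrate by parts twice (u = r^2, dv = -2*cos(2*r) dr).
An antiderivative is F(r) = -r**2*sin(2*r) - r*cos(2*r) + sin(2*r)/2.
Then F(pi/4) - F(0) = (1/2 - pi**2/16) - (0) = 1/2 - pi**2/16.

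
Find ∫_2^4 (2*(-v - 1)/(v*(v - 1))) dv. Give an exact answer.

log(4/81)

Factor the denominator: v**2 - v = v(v - 1).
Partial fractions: 2*(-v - 1)/(v*(v - 1)) = 2/v - 4/(v - 1).
An antiderivative is F(v) = 2*log(v) - 4*log(v - 1).
Then F(4) - F(2) = (log(16/81)) - (log(4)) = log(4/81).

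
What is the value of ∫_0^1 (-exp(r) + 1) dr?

An antiderivative is F(r) = r - exp(r).
Then F(1) - F(0) = (1 - E) - (-1) = 2 - E.

2 - E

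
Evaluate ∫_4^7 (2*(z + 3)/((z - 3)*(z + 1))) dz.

log(40)

Factor the denominator: z**2 - 2*z - 3 = (z + 1)(z - 3).
Partial fractions: 2*(z + 3)/((z - 3)*(z + 1)) = -1/(z + 1) + 3/(z - 3).
An antiderivative is F(z) = 3*log(z - 3) - log(z + 1).
Then F(7) - F(4) = (log(8)) - (-log(5)) = log(40).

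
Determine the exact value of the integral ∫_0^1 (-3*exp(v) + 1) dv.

An antiderivative is F(v) = v - 3*exp(v).
Then F(1) - F(0) = (1 - 3*E) - (-3) = 4 - 3*E.

4 - 3*E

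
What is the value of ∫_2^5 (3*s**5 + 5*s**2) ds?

15951/2

By the power rule, an antiderivative is F(s) = s**6/2 + 5*s**3/3.
Then F(5) - F(2) = (48125/6) - (136/3) = 15951/2.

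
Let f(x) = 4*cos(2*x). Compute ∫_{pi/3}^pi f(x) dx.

-sqrt(3)

An antiderivative is F(x) = 2*sin(2*x).
Then F(pi) - F(pi/3) = (0) - (sqrt(3)) = -sqrt(3).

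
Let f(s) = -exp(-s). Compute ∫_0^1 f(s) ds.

-1 + exp(-1)

An antiderivative is F(s) = exp(-s).
Then F(1) - F(0) = (exp(-1)) - (1) = -1 + exp(-1).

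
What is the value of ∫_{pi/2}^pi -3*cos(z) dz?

An antiderivative is F(z) = -3*sin(z).
Then F(pi) - F(pi/2) = (0) - (-3) = 3.

3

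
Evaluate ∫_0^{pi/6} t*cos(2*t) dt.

Integrate by parts once (u = t, dv = cos(2*t) dt).
An antiderivative is F(t) = t*sin(2*t)/2 + cos(2*t)/4.
Then F(pi/6) - F(0) = (1/8 + sqrt(3)*pi/24) - (1/4) = -1/8 + sqrt(3)*pi/24.

-1/8 + sqrt(3)*pi/24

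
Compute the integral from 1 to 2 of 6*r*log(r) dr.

-9/2 + 12*log(2)

Integrate by parts once (u = ln r, dv = 6*r dr).
An antiderivative is F(r) = 3*r**2*(2*log(r) - 1)/2.
Then F(2) - F(1) = (-6 + 12*log(2)) - (-3/2) = -9/2 + 12*log(2).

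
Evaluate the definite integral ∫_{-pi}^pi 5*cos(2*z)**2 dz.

5*pi

Use the identity cos^2(2*z) = (1 + cos(4*z))/2.
An antiderivative is F(z) = 5*z/2 + 5*sin(4*z)/8.
Then F(pi) - F(-pi) = (5*pi/2) - (-5*pi/2) = 5*pi.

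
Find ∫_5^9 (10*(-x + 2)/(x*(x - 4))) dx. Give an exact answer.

-10*log(3)

Factor the denominator: x**2 - 4*x = x(x - 4).
Partial fractions: 10*(-x + 2)/(x*(x - 4)) = -5/x - 5/(x - 4).
An antiderivative is F(x) = -5*log(x) - 5*log(x - 4).
Then F(9) - F(5) = (-10*log(3) - 5*log(5)) - (-5*log(5)) = -10*log(3).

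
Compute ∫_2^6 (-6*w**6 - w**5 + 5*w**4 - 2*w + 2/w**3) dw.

By the power rule, an antiderivative is F(w) = -6*w**7/7 - w**6/6 + w**5 - w**2 - 1/w**2.
Then F(6) - F(2) = (-60475255/252) - (-7781/84) = -15112978/63.

-15112978/63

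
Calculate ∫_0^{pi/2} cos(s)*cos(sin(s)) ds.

Let u = sin(s), so du = cos(s) ds. When s = 0, u = 0; when s = pi/2, u = 1.
The integral becomes ∫ cos(u) du from 0 to 1, with antiderivative sin(u).
Back in s: F(s) = sin(sin(s)).
Then F(pi/2) - F(0) = (sin(1)) - (0) = sin(1).

sin(1)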